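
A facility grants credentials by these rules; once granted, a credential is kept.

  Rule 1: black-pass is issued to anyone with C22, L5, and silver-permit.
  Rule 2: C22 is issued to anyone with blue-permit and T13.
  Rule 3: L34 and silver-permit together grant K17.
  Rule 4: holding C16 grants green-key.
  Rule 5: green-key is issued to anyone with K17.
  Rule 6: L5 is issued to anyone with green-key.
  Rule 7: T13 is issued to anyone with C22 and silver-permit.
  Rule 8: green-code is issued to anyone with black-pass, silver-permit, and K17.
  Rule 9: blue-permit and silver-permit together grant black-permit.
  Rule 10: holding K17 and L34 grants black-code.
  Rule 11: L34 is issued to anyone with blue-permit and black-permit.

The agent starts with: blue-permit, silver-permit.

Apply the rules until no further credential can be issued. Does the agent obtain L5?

Holding blue-permit and silver-permit grants black-permit (Rule 9).
Holding blue-permit and black-permit grants L34 (Rule 11).
Holding L34 and silver-permit grants K17 (Rule 3).
Holding K17 grants green-key (Rule 5).
Holding green-key grants L5 (Rule 6).

Yes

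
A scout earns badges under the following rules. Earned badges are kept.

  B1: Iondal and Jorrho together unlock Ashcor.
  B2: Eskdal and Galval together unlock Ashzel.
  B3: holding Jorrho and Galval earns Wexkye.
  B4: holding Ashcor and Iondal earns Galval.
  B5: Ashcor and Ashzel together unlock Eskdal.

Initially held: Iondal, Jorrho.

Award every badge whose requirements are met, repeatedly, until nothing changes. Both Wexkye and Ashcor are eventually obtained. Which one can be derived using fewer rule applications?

Ashcor

Ashcor: With Iondal and Jorrho, Ashcor is earned (B1). [1 rule application]
Wexkye: With Iondal and Jorrho, Ashcor is earned (B1). With Ashcor and Iondal, Galval is earned (B4). With Jorrho and Galval, Wexkye is earned (B3). [3 rule applications]
Ashcor needs fewer.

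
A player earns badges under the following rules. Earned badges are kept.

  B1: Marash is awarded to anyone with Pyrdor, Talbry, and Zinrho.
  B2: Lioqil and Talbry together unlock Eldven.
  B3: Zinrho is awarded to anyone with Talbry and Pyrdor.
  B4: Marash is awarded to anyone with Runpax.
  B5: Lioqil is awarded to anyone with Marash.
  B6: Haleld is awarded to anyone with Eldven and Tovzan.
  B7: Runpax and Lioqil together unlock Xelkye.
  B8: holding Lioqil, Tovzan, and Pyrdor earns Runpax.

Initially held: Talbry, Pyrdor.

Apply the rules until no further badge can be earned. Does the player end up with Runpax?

Runpax would need Lioqil, Tovzan, and Pyrdor (B8), but Tovzan is never earned.

No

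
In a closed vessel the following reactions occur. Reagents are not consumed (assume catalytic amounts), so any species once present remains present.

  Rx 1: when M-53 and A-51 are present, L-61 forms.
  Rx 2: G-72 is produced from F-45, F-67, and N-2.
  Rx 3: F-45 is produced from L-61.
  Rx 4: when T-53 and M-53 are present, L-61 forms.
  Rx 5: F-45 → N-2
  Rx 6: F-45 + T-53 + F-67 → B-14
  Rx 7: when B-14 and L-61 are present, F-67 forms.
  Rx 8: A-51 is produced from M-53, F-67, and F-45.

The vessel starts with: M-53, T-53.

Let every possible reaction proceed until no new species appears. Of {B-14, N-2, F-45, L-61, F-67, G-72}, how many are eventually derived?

3

T-53 and M-53 present → L-61 forms (Rx 4).
L-61 present → F-45 forms (Rx 3).
F-45 present → N-2 forms (Rx 5).
B-14 would need F-45, T-53, and F-67 (Rx 6), but F-67 never forms.
N-2: reached.
F-45: reached.
L-61: reached.
F-67 would need B-14 and L-61 (Rx 7), but B-14 never forms.
G-72 would need F-45, F-67, and N-2 (Rx 2), but F-67 never forms.
Reached: N-2, F-45, and L-61 — 3 of the 6.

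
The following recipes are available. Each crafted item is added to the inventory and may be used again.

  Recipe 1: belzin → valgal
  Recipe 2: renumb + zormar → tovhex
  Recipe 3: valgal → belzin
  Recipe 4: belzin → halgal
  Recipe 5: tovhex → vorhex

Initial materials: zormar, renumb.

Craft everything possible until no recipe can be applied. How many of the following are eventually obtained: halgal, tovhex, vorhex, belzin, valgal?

2

renumb + zormar → tovhex (Recipe 2).
Using Recipe 5, tovhex makes vorhex.
halgal would need belzin (Recipe 4), but belzin is never obtained.
tovhex: reached.
vorhex: reached.
belzin would need valgal (Recipe 3), but valgal is never obtained.
valgal would need belzin (Recipe 1), but belzin is never obtained.
Reached: tovhex and vorhex — 2 of the 5.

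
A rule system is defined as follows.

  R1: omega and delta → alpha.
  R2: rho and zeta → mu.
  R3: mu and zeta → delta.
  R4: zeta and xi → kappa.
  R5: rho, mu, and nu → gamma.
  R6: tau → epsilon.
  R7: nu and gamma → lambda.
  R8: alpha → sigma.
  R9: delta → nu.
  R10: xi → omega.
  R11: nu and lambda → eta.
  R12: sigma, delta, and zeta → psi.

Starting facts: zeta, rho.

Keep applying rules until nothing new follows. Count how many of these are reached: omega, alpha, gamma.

1

From rho and zeta, R2 gives mu.
mu and zeta hold, so delta follows (R3).
From delta, R9 gives nu.
rho, mu, and nu hold, so gamma follows (R5).
omega would need xi (R10), but xi is never established.
alpha would need omega and delta (R1), but omega is never established.
gamma: reached.
Reached: gamma — 1 of the 3.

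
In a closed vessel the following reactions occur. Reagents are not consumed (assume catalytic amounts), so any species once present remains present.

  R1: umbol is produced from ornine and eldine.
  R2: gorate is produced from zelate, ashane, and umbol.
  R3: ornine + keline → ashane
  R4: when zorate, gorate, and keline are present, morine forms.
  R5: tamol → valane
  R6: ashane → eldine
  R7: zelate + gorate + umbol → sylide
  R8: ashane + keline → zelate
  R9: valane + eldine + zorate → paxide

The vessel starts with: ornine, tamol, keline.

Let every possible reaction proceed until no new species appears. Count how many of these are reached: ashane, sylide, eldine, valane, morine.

ornine and keline present → ashane forms (R3).
tamol present → valane forms (R5).
ashane and keline present → zelate forms (R8).
ashane present → eldine forms (R6).
ornine and eldine present → umbol forms (R1).
zelate, ashane, and umbol present → gorate forms (R2).
zelate, gorate, and umbol present → sylide forms (R7).
ashane: reached.
sylide: reached.
eldine: reached.
valane: reached.
morine would need zorate, gorate, and keline (R4), but zorate never forms.
Reached: ashane, sylide, eldine, and valane — 4 of the 5.

4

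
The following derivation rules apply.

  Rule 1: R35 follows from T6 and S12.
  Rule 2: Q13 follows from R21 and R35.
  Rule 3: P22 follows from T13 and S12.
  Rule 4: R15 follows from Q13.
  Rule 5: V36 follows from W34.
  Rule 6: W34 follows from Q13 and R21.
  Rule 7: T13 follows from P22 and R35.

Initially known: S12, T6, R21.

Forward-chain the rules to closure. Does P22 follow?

No

P22 would need T13 and S12 (Rule 3), but T13 is never established.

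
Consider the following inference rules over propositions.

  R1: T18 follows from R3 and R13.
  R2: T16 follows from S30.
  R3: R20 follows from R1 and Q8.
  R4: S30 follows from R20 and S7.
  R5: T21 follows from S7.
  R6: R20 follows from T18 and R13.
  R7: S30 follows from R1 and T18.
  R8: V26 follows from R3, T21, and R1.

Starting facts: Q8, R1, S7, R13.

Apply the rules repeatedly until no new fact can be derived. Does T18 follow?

No

T18 would need R3 and R13 (R1), but R3 is never established.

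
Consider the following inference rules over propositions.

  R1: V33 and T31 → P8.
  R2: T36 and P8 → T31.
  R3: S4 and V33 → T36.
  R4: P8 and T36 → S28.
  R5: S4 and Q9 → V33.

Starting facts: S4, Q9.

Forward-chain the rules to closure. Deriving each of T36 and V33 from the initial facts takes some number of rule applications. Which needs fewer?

V33: S4 and Q9 hold, so V33 follows (R5). [1 rule application]
T36: From S4 and Q9, R5 gives V33. From S4 and V33, R3 gives T36. [2 rule applications]
V33 needs fewer.

V33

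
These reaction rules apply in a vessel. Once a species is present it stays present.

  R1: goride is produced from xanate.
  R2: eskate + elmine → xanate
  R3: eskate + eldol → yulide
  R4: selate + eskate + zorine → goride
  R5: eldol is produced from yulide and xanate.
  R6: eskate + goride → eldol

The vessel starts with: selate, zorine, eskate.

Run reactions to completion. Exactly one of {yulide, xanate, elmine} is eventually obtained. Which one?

selate, eskate, and zorine present → goride forms (R4).
eskate and goride present → eldol forms (R6).
eskate and eldol present → yulide forms (R3).
xanate would need eskate and elmine (R2), but elmine never forms. No rule produces elmine, and it is not given.

yulide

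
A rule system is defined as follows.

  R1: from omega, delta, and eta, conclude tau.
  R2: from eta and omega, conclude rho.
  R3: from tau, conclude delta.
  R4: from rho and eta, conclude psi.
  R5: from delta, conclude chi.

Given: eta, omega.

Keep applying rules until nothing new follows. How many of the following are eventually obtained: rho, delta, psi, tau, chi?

From eta and omega, R2 gives rho.
rho and eta hold, so psi follows (R4).
rho: reached.
delta would need tau (R3), but tau is never established.
psi: reached.
tau would need omega, delta, and eta (R1), but delta is never established.
chi would need delta (R5), but delta is never established.
Reached: rho and psi — 2 of the 5.

2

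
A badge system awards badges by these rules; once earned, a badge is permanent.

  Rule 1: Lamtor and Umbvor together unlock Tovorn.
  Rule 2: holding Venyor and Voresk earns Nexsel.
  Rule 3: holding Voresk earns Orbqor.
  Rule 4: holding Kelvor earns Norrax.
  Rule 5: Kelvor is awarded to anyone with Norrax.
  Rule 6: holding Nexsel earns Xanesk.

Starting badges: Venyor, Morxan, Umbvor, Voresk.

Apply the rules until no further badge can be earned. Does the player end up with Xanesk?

Yes

With Venyor and Voresk, Nexsel is earned (Rule 2).
With Nexsel, Xanesk is earned (Rule 6).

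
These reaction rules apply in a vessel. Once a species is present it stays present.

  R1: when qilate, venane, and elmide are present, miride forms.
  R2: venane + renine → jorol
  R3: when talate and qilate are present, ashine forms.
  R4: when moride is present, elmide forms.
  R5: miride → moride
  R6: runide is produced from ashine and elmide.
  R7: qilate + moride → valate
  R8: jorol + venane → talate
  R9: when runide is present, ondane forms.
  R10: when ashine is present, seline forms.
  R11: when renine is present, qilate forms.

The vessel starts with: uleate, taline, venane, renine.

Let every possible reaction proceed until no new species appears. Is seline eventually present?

Yes

renine present → qilate forms (R11).
venane and renine present → jorol forms (R2).
jorol and venane present → talate forms (R8).
talate and qilate present → ashine forms (R3).
ashine present → seline forms (R10).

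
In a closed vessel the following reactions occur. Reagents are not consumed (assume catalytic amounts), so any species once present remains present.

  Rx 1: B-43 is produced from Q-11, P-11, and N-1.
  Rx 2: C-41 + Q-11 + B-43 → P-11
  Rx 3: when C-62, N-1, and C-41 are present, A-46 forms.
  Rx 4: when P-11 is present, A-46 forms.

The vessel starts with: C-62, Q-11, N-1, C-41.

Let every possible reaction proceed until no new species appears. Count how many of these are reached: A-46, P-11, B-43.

1

C-62, N-1, and C-41 present → A-46 forms (Rx 3).
A-46: reached.
P-11 would need C-41, Q-11, and B-43 (Rx 2), but B-43 never forms.
B-43 would need Q-11, P-11, and N-1 (Rx 1), but P-11 never forms.
Reached: A-46 — 1 of the 3.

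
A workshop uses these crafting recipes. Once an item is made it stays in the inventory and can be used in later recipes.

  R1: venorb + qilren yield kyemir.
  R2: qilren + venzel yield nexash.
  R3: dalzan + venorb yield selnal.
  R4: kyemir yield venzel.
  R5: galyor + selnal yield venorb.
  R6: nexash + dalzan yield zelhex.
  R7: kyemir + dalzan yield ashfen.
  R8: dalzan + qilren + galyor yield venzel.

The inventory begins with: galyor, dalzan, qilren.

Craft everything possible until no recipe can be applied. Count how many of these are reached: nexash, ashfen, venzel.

dalzan + qilren + galyor → venzel (R8).
Using R2, qilren and venzel make nexash.
nexash: reached.
ashfen would need kyemir and dalzan (R7), but kyemir is never obtained.
venzel: reached.
Reached: nexash and venzel — 2 of the 3.

2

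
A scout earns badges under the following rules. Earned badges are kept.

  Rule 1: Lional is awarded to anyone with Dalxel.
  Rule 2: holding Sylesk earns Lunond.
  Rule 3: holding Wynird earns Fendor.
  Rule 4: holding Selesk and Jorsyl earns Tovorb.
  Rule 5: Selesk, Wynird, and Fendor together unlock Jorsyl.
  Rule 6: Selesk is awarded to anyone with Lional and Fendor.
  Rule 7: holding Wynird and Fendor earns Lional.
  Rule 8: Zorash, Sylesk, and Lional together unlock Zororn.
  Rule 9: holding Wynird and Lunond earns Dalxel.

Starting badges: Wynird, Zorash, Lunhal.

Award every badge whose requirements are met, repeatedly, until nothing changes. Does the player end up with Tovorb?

Yes

With Wynird, Fendor is earned (Rule 3).
With Wynird and Fendor, Lional is earned (Rule 7).
With Lional and Fendor, Selesk is earned (Rule 6).
With Selesk, Wynird, and Fendor, Jorsyl is earned (Rule 5).
With Selesk and Jorsyl, Tovorb is earned (Rule 4).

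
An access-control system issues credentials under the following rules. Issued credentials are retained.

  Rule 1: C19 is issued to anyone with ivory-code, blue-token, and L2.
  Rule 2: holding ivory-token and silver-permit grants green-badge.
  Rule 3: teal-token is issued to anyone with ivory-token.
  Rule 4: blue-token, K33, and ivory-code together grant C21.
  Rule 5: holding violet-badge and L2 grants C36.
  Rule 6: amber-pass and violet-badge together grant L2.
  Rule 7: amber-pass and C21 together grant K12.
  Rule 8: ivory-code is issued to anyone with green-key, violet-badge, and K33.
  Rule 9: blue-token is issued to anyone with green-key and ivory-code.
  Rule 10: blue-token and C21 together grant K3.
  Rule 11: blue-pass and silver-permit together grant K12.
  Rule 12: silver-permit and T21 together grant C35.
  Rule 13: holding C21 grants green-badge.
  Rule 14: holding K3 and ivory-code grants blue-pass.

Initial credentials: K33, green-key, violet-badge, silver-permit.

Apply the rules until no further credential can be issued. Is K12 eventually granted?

Yes

Holding green-key, violet-badge, and K33 grants ivory-code (Rule 8).
Holding green-key and ivory-code grants blue-token (Rule 9).
Holding blue-token, K33, and ivory-code grants C21 (Rule 4).
Holding blue-token and C21 grants K3 (Rule 10).
Holding K3 and ivory-code grants blue-pass (Rule 14).
Holding blue-pass and silver-permit grants K12 (Rule 11).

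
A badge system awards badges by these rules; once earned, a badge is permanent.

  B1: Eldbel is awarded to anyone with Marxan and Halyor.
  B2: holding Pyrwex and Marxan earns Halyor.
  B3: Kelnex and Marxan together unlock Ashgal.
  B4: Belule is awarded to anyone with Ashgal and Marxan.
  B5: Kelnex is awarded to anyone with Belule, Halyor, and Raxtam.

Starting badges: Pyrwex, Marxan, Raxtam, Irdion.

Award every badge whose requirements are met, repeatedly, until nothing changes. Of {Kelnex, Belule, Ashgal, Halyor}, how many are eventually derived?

With Pyrwex and Marxan, Halyor is earned (B2).
Kelnex would need Belule, Halyor, and Raxtam (B5), but Belule is never earned.
Belule would need Ashgal and Marxan (B4), but Ashgal is never earned.
Ashgal would need Kelnex and Marxan (B3), but Kelnex is never earned.
Halyor: reached.
Reached: Halyor — 1 of the 4.

1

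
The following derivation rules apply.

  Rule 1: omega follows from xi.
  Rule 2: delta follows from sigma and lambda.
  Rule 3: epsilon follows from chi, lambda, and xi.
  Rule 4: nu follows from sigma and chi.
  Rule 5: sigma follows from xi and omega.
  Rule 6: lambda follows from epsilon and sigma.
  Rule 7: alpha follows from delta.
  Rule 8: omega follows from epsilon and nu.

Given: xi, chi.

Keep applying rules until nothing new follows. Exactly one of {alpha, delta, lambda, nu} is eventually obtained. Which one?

From xi, Rule 1 gives omega.
xi and omega hold, so sigma follows (Rule 5).
From sigma and chi, Rule 4 gives nu.
alpha would need delta (Rule 7), but delta is never established. delta would need sigma and lambda (Rule 2), but lambda is never established. lambda would need epsilon and sigma (Rule 6), but epsilon is never established.

nu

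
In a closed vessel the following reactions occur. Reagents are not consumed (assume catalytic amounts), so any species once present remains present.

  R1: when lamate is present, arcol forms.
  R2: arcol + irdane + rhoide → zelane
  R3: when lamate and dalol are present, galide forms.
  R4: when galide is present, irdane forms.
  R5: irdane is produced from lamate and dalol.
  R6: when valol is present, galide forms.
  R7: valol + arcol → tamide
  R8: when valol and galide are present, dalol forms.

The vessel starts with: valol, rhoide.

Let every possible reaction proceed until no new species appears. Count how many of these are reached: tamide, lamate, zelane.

0

tamide would need valol and arcol (R7), but arcol never forms.
No rule produces lamate, and it is not given.
zelane would need arcol, irdane, and rhoide (R2), but arcol never forms.
None of the 3 are reached.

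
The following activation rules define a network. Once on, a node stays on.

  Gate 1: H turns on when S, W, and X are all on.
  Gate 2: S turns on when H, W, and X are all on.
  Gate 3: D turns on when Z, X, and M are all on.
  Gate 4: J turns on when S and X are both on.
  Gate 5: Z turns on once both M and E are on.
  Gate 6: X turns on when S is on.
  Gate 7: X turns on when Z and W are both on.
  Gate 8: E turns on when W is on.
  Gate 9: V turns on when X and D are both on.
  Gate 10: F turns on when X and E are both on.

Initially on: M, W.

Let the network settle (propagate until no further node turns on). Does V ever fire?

W is on, so E turns on (Gate 8).
M and E are on, so Z turns on (Gate 5).
Z and W are on, so X turns on (Gate 7).
Z, X, and M are on, so D turns on (Gate 3).
Gate 9: X and D on → V on.

Yes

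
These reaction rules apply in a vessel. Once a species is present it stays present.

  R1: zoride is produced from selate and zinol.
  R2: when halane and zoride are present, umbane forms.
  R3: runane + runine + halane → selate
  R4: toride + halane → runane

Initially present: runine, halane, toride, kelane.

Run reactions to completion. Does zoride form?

No

zoride would need selate and zinol (R1), but zinol never forms.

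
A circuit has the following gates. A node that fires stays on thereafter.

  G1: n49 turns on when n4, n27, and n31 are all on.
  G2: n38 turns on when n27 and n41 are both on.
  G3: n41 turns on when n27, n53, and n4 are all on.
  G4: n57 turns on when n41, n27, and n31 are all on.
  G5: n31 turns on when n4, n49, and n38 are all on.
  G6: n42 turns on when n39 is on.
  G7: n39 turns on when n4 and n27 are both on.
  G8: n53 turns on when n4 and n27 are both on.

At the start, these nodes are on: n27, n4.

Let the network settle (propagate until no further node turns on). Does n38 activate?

G8: n4 and n27 on → n53 on.
n27, n53, and n4 are on, so n41 turns on (G3).
n27 and n41 are on, so n38 turns on (G2).

Yes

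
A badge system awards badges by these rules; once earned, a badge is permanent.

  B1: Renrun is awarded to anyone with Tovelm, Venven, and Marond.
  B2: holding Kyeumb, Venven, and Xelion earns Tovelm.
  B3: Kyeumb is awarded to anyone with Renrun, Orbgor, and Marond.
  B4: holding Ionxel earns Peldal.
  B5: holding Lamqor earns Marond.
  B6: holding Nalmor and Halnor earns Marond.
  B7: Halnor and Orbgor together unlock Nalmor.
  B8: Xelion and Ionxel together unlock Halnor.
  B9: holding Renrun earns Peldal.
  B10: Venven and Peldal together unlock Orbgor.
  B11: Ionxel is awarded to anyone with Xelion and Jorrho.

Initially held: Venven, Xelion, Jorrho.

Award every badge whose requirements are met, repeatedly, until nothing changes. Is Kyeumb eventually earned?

No

Kyeumb would need Renrun, Orbgor, and Marond (B3), but Renrun is never earned.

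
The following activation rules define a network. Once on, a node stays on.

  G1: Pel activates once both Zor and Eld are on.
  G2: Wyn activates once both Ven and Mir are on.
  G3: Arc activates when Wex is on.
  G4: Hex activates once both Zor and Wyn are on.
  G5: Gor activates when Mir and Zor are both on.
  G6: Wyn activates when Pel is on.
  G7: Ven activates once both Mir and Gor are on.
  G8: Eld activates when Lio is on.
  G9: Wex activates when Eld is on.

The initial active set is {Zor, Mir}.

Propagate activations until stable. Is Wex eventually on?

No

Wex would need Eld (G9), but Eld never turns on.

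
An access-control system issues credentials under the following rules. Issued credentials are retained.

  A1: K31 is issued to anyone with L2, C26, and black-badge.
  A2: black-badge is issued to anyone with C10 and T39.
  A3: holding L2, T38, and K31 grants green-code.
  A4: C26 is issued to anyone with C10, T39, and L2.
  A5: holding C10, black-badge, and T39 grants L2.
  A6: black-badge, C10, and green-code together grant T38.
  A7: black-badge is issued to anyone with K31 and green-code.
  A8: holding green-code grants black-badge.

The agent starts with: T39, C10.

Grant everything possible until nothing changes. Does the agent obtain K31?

Yes

Holding C10 and T39 grants black-badge (A2).
Holding C10, black-badge, and T39 grants L2 (A5).
Holding C10, T39, and L2 grants C26 (A4).
Holding L2, C26, and black-badge grants K31 (A1).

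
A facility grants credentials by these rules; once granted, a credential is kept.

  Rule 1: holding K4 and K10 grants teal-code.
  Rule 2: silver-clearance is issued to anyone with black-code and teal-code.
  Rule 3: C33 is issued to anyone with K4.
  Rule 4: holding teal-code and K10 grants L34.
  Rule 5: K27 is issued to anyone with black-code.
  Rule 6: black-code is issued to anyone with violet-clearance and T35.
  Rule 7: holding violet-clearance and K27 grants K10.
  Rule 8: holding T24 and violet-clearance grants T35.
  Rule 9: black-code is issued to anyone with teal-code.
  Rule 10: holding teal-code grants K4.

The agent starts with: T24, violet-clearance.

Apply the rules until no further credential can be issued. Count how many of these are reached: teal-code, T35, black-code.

2

Holding T24 and violet-clearance grants T35 (Rule 8).
Holding violet-clearance and T35 grants black-code (Rule 6).
teal-code would need K4 and K10 (Rule 1), but K4 is never granted.
T35: reached.
black-code: reached.
Reached: T35 and black-code — 2 of the 3.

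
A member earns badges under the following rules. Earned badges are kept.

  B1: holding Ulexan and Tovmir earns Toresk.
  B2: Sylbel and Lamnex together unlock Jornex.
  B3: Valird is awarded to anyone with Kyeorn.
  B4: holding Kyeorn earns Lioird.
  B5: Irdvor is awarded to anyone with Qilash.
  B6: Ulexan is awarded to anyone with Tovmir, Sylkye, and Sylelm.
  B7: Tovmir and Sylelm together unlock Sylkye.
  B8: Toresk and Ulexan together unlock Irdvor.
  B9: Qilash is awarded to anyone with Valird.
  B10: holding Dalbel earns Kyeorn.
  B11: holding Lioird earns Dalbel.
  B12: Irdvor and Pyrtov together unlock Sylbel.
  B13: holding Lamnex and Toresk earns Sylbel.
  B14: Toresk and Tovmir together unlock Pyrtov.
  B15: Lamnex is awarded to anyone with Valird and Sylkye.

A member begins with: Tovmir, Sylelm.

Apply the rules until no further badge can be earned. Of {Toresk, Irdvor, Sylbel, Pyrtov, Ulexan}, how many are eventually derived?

With Tovmir and Sylelm, Sylkye is earned (B7).
With Tovmir, Sylkye, and Sylelm, Ulexan is earned (B6).
With Ulexan and Tovmir, Toresk is earned (B1).
With Toresk and Tovmir, Pyrtov is earned (B14).
With Toresk and Ulexan, Irdvor is earned (B8).
With Irdvor and Pyrtov, Sylbel is earned (B12).
Toresk: reached.
Irdvor: reached.
Sylbel: reached.
Pyrtov: reached.
Ulexan: reached.
All 5 are reached.

5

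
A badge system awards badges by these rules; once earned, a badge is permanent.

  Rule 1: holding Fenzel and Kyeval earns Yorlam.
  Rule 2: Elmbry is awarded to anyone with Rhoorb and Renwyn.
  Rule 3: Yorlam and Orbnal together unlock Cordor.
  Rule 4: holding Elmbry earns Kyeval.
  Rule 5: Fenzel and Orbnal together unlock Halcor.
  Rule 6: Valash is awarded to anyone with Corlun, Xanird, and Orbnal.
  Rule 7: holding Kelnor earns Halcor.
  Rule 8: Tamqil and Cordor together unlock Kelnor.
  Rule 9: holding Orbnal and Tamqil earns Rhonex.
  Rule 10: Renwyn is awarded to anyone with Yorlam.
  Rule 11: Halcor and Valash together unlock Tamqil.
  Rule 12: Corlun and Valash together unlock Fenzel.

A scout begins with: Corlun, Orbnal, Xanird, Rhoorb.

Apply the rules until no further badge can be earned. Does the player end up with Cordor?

No

Cordor would need Yorlam and Orbnal (Rule 3), but Yorlam is never earned.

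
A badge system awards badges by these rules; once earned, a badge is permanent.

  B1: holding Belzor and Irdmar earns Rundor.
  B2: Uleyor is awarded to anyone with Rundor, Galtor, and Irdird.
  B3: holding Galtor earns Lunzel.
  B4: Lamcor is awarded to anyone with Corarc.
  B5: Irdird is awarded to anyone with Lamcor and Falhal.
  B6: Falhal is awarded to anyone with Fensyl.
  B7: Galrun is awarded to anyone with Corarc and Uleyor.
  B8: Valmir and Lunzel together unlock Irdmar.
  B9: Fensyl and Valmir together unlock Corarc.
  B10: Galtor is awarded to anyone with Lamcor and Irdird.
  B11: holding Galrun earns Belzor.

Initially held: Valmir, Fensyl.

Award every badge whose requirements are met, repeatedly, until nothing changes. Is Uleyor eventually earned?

No

Uleyor would need Rundor, Galtor, and Irdird (B2), but Rundor is never earned.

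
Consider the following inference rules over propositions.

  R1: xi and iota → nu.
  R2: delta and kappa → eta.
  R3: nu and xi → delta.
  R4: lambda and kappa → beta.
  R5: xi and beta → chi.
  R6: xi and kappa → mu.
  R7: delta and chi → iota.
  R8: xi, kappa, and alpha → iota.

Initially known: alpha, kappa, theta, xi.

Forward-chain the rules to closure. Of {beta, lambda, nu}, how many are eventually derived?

xi, kappa, and alpha hold, so iota follows (R8).
From xi and iota, R1 gives nu.
beta would need lambda and kappa (R4), but lambda is never established.
No rule produces lambda, and it is not given.
nu: reached.
Reached: nu — 1 of the 3.

1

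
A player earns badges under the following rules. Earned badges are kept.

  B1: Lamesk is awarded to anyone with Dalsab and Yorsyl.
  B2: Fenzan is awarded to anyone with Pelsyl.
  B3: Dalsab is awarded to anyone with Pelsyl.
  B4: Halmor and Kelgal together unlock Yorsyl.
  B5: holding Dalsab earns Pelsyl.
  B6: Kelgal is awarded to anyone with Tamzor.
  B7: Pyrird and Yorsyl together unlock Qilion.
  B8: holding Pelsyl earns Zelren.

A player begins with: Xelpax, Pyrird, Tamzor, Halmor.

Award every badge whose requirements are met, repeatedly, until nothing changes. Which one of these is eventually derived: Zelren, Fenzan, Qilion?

With Tamzor, Kelgal is earned (B6).
With Halmor and Kelgal, Yorsyl is earned (B4).
With Pyrird and Yorsyl, Qilion is earned (B7).
Fenzan would need Pelsyl (B2), but Pelsyl is never earned. Zelren would need Pelsyl (B8), but Pelsyl is never earned.

Qilion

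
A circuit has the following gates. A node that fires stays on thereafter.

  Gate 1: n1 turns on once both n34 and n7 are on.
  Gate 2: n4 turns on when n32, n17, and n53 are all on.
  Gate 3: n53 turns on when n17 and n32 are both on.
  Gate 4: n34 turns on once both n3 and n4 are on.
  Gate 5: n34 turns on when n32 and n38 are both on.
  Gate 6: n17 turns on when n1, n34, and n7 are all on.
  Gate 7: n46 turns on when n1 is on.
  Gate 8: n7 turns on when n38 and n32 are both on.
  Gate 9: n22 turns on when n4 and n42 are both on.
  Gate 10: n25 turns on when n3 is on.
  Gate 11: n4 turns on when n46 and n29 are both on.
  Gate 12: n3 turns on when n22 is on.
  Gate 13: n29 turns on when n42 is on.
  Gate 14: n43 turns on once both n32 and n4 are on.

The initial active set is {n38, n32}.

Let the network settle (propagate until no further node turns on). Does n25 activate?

No

n25 would need n3 (Gate 10), but n3 never turns on.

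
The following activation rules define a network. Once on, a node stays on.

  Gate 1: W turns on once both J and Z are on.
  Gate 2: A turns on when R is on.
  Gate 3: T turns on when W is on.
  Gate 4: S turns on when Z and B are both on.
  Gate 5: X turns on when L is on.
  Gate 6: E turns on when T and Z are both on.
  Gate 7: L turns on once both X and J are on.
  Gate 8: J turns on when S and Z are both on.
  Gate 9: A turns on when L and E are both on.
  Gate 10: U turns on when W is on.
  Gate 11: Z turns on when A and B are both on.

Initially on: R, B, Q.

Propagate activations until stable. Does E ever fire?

Gate 2: R on → A on.
A and B are on, so Z turns on (Gate 11).
Z and B are on, so S turns on (Gate 4).
Gate 8: S and Z on → J on.
Gate 1: J and Z on → W on.
Gate 3: W on → T on.
T and Z are on, so E turns on (Gate 6).

Yes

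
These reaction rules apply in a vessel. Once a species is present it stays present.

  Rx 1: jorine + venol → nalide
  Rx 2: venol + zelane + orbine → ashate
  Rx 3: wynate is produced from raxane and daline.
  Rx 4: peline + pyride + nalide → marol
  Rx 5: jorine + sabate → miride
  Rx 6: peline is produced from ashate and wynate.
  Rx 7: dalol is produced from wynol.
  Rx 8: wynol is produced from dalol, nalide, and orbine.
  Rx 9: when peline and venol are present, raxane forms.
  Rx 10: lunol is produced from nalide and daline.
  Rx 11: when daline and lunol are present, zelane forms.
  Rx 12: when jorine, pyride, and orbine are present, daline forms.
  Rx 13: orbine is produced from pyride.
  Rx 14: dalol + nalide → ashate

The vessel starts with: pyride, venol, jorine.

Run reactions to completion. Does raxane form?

raxane would need peline and venol (Rx 9), but peline never forms.

No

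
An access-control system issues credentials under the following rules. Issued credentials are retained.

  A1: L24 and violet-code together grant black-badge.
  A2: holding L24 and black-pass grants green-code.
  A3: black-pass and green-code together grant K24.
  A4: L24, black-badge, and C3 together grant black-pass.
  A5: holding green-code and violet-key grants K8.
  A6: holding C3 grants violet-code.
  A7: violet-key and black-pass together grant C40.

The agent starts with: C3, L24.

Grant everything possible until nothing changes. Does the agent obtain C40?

C40 would need violet-key and black-pass (A7), but violet-key is never granted.

No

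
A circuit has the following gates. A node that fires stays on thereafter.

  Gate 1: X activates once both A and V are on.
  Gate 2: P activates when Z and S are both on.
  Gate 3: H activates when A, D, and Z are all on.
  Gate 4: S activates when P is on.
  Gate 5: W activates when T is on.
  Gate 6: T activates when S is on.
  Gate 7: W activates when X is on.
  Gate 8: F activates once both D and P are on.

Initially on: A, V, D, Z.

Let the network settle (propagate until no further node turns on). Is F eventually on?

F would need D and P (Gate 8), but P never turns on.

No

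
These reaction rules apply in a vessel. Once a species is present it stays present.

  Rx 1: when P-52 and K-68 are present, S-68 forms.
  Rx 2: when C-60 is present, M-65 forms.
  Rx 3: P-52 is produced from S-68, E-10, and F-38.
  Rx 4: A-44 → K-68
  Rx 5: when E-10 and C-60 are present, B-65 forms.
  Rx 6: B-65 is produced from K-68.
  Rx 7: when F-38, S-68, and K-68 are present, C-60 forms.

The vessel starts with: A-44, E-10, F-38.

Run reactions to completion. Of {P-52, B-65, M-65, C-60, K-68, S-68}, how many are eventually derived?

2

A-44 present → K-68 forms (Rx 4).
K-68 present → B-65 forms (Rx 6).
P-52 would need S-68, E-10, and F-38 (Rx 3), but S-68 never forms.
B-65: reached.
M-65 would need C-60 (Rx 2), but C-60 never forms.
C-60 would need F-38, S-68, and K-68 (Rx 7), but S-68 never forms.
K-68: reached.
S-68 would need P-52 and K-68 (Rx 1), but P-52 never forms.
Reached: B-65 and K-68 — 2 of the 6.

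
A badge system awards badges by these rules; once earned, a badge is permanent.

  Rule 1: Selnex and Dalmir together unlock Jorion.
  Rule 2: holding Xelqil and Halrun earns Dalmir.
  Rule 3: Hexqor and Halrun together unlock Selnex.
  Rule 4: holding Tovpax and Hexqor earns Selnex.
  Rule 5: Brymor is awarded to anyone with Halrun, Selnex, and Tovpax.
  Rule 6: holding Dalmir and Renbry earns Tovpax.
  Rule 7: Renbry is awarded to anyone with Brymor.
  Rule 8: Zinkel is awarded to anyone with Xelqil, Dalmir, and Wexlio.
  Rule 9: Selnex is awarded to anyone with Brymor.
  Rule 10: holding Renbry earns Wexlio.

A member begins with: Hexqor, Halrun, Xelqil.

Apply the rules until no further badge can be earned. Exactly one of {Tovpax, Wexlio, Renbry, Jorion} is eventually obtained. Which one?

With Hexqor and Halrun, Selnex is earned (Rule 3).
With Xelqil and Halrun, Dalmir is earned (Rule 2).
With Selnex and Dalmir, Jorion is earned (Rule 1).
Renbry would need Brymor (Rule 7), but Brymor is never earned. Tovpax would need Dalmir and Renbry (Rule 6), but Renbry is never earned. Wexlio would need Renbry (Rule 10), but Renbry is never earned.

Jorion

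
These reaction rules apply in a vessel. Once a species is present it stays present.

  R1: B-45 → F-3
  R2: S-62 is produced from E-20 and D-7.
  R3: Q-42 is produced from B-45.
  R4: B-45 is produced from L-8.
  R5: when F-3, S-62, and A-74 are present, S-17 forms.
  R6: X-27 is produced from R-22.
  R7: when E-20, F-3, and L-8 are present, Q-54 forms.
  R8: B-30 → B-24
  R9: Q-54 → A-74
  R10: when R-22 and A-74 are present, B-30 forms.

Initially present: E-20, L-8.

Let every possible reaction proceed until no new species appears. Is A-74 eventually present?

Yes

L-8 present → B-45 forms (R4).
B-45 present → F-3 forms (R1).
E-20, F-3, and L-8 present → Q-54 forms (R7).
Q-54 present → A-74 forms (R9).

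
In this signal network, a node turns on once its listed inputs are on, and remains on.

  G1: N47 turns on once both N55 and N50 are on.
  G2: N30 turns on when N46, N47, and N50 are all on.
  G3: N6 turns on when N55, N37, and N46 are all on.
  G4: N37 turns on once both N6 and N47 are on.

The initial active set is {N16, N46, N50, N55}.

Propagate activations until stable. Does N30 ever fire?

N55 and N50 are on, so N47 turns on (G1).
G2: N46, N47, and N50 on → N30 on.

Yes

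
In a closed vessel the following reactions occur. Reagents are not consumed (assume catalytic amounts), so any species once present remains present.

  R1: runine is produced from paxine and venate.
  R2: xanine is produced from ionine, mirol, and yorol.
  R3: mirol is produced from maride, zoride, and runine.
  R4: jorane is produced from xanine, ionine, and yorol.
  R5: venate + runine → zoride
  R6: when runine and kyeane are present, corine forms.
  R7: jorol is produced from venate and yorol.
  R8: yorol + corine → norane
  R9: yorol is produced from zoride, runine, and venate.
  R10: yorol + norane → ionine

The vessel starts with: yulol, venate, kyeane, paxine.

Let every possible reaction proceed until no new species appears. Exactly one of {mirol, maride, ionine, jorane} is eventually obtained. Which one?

paxine and venate present → runine forms (R1).
runine and kyeane present → corine forms (R6).
venate and runine present → zoride forms (R5).
zoride, runine, and venate present → yorol forms (R9).
yorol and corine present → norane forms (R8).
yorol and norane present → ionine forms (R10).
jorane would need xanine, ionine, and yorol (R4), but xanine never forms. mirol would need maride, zoride, and runine (R3), but maride never forms. No rule produces maride, and it is not given.

ionine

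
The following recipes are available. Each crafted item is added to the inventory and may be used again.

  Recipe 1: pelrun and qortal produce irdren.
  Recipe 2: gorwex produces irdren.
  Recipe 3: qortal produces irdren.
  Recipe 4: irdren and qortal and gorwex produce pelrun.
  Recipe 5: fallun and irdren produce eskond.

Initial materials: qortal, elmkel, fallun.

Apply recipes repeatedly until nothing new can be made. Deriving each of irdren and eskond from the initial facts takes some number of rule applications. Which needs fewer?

irdren: qortal → irdren (Recipe 3). [1 rule application]
eskond: qortal → irdren (Recipe 3). fallun and irdren → eskond (Recipe 5). [2 rule applications]
irdren needs fewer.

irdren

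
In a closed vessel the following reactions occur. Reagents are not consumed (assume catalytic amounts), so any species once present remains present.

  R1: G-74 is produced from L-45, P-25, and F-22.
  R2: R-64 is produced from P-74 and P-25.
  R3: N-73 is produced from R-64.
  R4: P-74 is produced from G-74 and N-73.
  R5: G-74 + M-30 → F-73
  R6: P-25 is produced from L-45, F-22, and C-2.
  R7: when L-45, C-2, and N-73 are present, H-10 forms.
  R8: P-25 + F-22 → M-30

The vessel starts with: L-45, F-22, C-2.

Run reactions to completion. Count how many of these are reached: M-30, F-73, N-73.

2

L-45, F-22, and C-2 present → P-25 forms (R6).
L-45, P-25, and F-22 present → G-74 forms (R1).
P-25 and F-22 present → M-30 forms (R8).
G-74 and M-30 present → F-73 forms (R5).
M-30: reached.
F-73: reached.
N-73 would need R-64 (R3), but R-64 never forms.
Reached: M-30 and F-73 — 2 of the 3.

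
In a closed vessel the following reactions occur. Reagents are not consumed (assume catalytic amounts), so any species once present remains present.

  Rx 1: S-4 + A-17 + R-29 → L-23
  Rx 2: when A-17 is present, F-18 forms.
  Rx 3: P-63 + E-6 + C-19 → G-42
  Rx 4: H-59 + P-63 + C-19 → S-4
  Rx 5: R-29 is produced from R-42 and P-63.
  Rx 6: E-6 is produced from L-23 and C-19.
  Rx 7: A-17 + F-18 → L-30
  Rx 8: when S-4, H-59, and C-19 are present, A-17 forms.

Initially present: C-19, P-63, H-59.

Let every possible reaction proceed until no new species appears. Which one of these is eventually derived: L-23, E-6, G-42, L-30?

H-59, P-63, and C-19 present → S-4 forms (Rx 4).
S-4, H-59, and C-19 present → A-17 forms (Rx 8).
A-17 present → F-18 forms (Rx 2).
A-17 and F-18 present → L-30 forms (Rx 7).
G-42 would need P-63, E-6, and C-19 (Rx 3), but E-6 never forms. E-6 would need L-23 and C-19 (Rx 6), but L-23 never forms. L-23 would need S-4, A-17, and R-29 (Rx 1), but R-29 never forms.

L-30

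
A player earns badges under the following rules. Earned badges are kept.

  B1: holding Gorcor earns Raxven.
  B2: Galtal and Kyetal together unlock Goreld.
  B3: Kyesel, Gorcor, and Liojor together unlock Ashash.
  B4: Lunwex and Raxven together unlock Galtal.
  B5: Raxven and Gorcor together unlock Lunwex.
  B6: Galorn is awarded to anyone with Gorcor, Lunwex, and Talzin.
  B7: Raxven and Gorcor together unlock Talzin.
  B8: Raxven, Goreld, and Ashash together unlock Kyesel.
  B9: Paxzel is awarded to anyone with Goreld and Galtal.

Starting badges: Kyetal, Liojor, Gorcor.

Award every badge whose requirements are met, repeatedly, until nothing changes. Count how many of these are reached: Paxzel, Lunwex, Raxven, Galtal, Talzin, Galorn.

With Gorcor, Raxven is earned (B1).
With Raxven and Gorcor, Talzin is earned (B7).
With Raxven and Gorcor, Lunwex is earned (B5).
With Lunwex and Raxven, Galtal is earned (B4).
With Gorcor, Lunwex, and Talzin, Galorn is earned (B6).
With Galtal and Kyetal, Goreld is earned (B2).
With Goreld and Galtal, Paxzel is earned (B9).
Paxzel: reached.
Lunwex: reached.
Raxven: reached.
Galtal: reached.
Talzin: reached.
Galorn: reached.
All 6 are reached.

6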